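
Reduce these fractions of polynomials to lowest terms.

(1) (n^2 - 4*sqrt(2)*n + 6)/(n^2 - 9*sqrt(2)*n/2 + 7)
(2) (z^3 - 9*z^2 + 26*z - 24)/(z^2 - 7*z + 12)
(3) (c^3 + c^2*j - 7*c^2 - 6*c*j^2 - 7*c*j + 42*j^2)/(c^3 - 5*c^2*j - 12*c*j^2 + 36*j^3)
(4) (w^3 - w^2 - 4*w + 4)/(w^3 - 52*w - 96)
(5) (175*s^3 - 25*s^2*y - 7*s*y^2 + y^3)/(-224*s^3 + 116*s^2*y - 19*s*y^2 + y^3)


(1) = (2*n - 6*sqrt(2))/(2*n - 7*sqrt(2))
(2) = z - 2
(3) = (c - 7)/(c - 6*j)
(4) = (w^2 - 3*w + 2)/(w^2 - 2*w - 48)
(5) = (-25*s^2 + y^2)/(32*s^2 - 12*s*y + y^2)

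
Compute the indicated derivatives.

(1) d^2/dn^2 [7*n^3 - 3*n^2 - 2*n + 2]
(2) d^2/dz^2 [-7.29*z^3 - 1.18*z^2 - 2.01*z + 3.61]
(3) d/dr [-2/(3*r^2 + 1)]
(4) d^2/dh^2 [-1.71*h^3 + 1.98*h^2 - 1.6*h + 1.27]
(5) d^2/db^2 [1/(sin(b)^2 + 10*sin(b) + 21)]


(1) = 42*n - 6
(2) = -43.74*z - 2.36
(3) = 12*r/(3*r^2 + 1)^2
(4) = 3.96 - 10.26*h
(5) = 2*(-2*sin(b)^4 - 15*sin(b)^3 - 5*sin(b)^2 + 135*sin(b) + 79)/(sin(b)^2 + 10*sin(b) + 21)^3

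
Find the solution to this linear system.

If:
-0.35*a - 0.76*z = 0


Then:
a = -2.17142857142857*z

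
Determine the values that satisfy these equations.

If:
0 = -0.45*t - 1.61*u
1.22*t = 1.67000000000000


Then:
t = 1.37
u = -0.38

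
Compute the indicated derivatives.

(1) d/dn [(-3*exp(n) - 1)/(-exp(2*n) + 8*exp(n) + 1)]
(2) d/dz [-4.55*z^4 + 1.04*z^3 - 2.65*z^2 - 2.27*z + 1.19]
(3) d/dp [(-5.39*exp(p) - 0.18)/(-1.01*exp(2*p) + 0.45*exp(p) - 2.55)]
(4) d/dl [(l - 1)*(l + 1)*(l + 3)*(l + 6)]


(1) = (-3*exp(2*n) - 2*exp(n) + 5)*exp(n)/(exp(4*n) - 16*exp(3*n) + 62*exp(2*n) + 16*exp(n) + 1)
(2) = -18.2*z^3 + 3.12*z^2 - 5.3*z - 2.27
(3) = (-5.4439*exp(2*p) - 0.3636*exp(p) + 13.8255)*exp(p)/(1.0201*exp(4*p) - 0.909*exp(3*p) + 5.3535*exp(2*p) - 2.295*exp(p) + 6.5025)
(4) = 4*l^3 + 27*l^2 + 34*l - 9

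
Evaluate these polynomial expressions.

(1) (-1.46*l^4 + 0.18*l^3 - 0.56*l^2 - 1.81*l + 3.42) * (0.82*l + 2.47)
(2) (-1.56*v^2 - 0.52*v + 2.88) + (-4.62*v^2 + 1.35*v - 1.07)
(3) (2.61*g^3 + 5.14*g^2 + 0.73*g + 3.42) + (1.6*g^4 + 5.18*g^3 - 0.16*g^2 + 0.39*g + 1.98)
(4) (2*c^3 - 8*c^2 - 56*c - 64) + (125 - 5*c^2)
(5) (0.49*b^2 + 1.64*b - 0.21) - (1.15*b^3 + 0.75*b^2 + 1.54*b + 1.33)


(1) = -1.1972*l^5 - 3.4586*l^4 - 0.0146*l^3 - 2.8674*l^2 - 1.6663*l + 8.4474
(2) = -6.18*v^2 + 0.83*v + 1.81
(3) = 1.6*g^4 + 7.79*g^3 + 4.98*g^2 + 1.12*g + 5.4
(4) = 2*c^3 - 13*c^2 - 56*c + 61
(5) = -1.15*b^3 - 0.26*b^2 + 0.1*b - 1.54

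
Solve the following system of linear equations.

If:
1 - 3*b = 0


Then:
b = 1/3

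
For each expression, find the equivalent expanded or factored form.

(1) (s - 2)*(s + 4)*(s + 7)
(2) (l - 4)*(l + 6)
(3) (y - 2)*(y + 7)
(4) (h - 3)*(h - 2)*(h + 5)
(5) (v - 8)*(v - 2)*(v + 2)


(1) = s^3 + 9*s^2 + 6*s - 56
(2) = l^2 + 2*l - 24
(3) = y^2 + 5*y - 14
(4) = h^3 - 19*h + 30
(5) = v^3 - 8*v^2 - 4*v + 32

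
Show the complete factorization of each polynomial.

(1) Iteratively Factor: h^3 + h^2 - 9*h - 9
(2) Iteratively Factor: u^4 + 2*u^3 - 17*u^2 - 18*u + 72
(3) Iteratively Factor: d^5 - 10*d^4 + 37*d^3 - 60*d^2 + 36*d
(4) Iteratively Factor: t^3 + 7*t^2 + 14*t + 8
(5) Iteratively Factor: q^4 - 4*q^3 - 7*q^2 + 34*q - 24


(1) = (h + 3)*(h^2 - 2*h - 3) = (h + 1)*(h + 3)*(h - 3)
(2) = (u - 2)*(u^3 + 4*u^2 - 9*u - 36) = (u - 2)*(u + 4)*(u^2 - 9) = (u - 2)*(u + 3)*(u + 4)*(u - 3)
(3) = (d - 2)*(d^4 - 8*d^3 + 21*d^2 - 18*d) = (d - 2)^2*(d^3 - 6*d^2 + 9*d) = (d - 3)*(d - 2)^2*(d^2 - 3*d) = (d - 3)^2*(d - 2)^2*(d)
(4) = (t + 2)*(t^2 + 5*t + 4) = (t + 1)*(t + 2)*(t + 4)
(5) = (q - 2)*(q^3 - 2*q^2 - 11*q + 12) = (q - 2)*(q + 3)*(q^2 - 5*q + 4) = (q - 4)*(q - 2)*(q + 3)*(q - 1)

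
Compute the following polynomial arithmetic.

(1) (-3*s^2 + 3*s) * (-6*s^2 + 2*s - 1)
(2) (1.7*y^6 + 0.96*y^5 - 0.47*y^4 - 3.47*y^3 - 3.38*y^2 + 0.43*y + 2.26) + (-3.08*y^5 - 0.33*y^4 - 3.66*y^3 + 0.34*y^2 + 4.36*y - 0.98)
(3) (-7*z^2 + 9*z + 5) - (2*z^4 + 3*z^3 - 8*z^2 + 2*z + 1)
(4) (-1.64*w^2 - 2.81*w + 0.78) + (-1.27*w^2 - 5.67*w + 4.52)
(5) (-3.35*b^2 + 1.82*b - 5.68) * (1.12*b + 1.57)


(1) = 18*s^4 - 24*s^3 + 9*s^2 - 3*s
(2) = 1.7*y^6 - 2.12*y^5 - 0.8*y^4 - 7.13*y^3 - 3.04*y^2 + 4.79*y + 1.28
(3) = -2*z^4 - 3*z^3 + z^2 + 7*z + 4
(4) = -2.91*w^2 - 8.48*w + 5.3
(5) = -3.752*b^3 - 3.2211*b^2 - 3.5042*b - 8.9176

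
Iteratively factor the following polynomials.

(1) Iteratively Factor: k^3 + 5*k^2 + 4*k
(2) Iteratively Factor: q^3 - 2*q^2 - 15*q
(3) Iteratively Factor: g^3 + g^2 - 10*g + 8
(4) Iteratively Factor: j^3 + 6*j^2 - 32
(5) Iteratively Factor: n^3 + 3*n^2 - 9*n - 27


(1) = (k)*(k^2 + 5*k + 4) = k*(k + 4)*(k + 1)
(2) = (q + 3)*(q^2 - 5*q) = (q - 5)*(q + 3)*(q)
(3) = (g + 4)*(g^2 - 3*g + 2) = (g - 1)*(g + 4)*(g - 2)
(4) = (j + 4)*(j^2 + 2*j - 8) = (j - 2)*(j + 4)*(j + 4)
(5) = (n + 3)*(n^2 - 9) = (n + 3)^2*(n - 3)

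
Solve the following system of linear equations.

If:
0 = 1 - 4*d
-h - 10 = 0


Then:
d = 1/4
h = -10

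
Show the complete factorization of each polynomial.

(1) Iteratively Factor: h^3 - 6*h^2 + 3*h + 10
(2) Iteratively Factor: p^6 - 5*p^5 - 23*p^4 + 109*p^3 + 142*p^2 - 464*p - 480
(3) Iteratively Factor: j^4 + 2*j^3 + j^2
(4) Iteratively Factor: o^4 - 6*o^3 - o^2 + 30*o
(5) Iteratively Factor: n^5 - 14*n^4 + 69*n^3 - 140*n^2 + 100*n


(1) = (h + 1)*(h^2 - 7*h + 10) = (h - 2)*(h + 1)*(h - 5)
(2) = (p - 3)*(p^5 - 2*p^4 - 29*p^3 + 22*p^2 + 208*p + 160) = (p - 5)*(p - 3)*(p^4 + 3*p^3 - 14*p^2 - 48*p - 32) = (p - 5)*(p - 4)*(p - 3)*(p^3 + 7*p^2 + 14*p + 8) = (p - 5)*(p - 4)*(p - 3)*(p + 4)*(p^2 + 3*p + 2) = (p - 5)*(p - 4)*(p - 3)*(p + 1)*(p + 4)*(p + 2)
(3) = (j)*(j^3 + 2*j^2 + j) = j*(j + 1)*(j^2 + j) = j^2*(j + 1)*(j + 1)
(4) = (o - 5)*(o^3 - o^2 - 6*o) = (o - 5)*(o + 2)*(o^2 - 3*o) = o*(o - 5)*(o + 2)*(o - 3)
(5) = (n - 5)*(n^4 - 9*n^3 + 24*n^2 - 20*n) = (n - 5)*(n - 2)*(n^3 - 7*n^2 + 10*n) = n*(n - 5)*(n - 2)*(n^2 - 7*n + 10) = n*(n - 5)^2*(n - 2)*(n - 2)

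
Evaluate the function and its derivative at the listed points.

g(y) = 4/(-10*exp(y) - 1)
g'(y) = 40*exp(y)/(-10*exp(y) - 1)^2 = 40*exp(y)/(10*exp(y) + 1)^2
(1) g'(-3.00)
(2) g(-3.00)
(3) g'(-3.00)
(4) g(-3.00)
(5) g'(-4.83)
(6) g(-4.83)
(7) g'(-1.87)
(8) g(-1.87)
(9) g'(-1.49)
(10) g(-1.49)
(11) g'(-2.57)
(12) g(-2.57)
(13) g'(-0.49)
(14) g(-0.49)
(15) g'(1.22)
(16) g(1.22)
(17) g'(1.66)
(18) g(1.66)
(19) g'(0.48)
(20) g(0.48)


(1) = 0.89
(2) = -2.67
(3) = 0.89
(4) = -2.67
(5) = 0.27
(6) = -3.70
(7) = 0.95
(8) = -1.57
(9) = 0.85
(10) = -1.23
(11) = 0.98
(12) = -2.27
(13) = 0.48
(14) = -0.56
(15) = 0.11
(16) = -0.11
(17) = 0.07
(18) = -0.07
(19) = 0.22
(20) = -0.23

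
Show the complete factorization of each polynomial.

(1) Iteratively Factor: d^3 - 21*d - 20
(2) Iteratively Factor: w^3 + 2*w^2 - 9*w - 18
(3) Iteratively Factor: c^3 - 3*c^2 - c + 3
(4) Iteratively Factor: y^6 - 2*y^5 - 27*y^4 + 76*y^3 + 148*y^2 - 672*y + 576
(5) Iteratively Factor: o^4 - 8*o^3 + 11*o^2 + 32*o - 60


(1) = (d + 4)*(d^2 - 4*d - 5) = (d - 5)*(d + 4)*(d + 1)
(2) = (w + 3)*(w^2 - w - 6) = (w + 2)*(w + 3)*(w - 3)
(3) = (c - 3)*(c^2 - 1) = (c - 3)*(c + 1)*(c - 1)
(4) = (y - 3)*(y^5 + y^4 - 24*y^3 + 4*y^2 + 160*y - 192) = (y - 3)^2*(y^4 + 4*y^3 - 12*y^2 - 32*y + 64) = (y - 3)^2*(y - 2)*(y^3 + 6*y^2 - 32) = (y - 3)^2*(y - 2)^2*(y^2 + 8*y + 16) = (y - 3)^2*(y - 2)^2*(y + 4)*(y + 4)
(5) = (o + 2)*(o^3 - 10*o^2 + 31*o - 30) = (o - 2)*(o + 2)*(o^2 - 8*o + 15) = (o - 3)*(o - 2)*(o + 2)*(o - 5)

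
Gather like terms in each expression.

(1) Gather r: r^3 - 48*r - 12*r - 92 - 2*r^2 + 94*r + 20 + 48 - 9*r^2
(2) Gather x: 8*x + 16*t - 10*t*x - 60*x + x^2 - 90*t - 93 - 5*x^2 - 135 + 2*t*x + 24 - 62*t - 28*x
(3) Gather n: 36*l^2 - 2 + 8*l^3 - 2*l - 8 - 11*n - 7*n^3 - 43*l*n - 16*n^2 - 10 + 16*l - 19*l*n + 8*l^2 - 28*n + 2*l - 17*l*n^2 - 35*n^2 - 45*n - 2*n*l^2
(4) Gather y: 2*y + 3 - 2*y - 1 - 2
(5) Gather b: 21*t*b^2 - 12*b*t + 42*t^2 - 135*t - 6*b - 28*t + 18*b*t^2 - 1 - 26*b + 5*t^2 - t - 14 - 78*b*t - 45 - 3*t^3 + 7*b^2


(1) = r^3 - 11*r^2 + 34*r - 24
(2) = -136*t - 4*x^2 + x*(-8*t - 80) - 204
(3) = 8*l^3 + 44*l^2 + 16*l - 7*n^3 + n^2*(-17*l - 51) + n*(-2*l^2 - 62*l - 84) - 20
(4) = 0
(5) = b^2*(21*t + 7) + b*(18*t^2 - 90*t - 32) - 3*t^3 + 47*t^2 - 164*t - 60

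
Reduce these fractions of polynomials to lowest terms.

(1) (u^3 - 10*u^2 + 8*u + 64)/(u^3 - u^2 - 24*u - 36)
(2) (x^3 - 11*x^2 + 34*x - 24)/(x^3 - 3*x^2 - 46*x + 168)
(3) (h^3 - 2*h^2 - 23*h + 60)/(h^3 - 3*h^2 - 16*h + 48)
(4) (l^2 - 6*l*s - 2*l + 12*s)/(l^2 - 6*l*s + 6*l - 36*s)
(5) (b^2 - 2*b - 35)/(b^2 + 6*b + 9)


(1) = (u^2 - 12*u + 32)/(u^2 - 3*u - 18)
(2) = (x - 1)/(x + 7)
(3) = (h + 5)/(h + 4)
(4) = (l - 2)/(l + 6)
(5) = (b^2 - 2*b - 35)/(b^2 + 6*b + 9)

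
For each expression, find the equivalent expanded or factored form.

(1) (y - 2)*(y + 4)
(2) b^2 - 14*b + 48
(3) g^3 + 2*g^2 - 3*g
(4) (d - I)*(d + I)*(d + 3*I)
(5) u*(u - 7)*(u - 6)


(1) = y^2 + 2*y - 8
(2) = (b - 8)*(b - 6)
(3) = g*(g - 1)*(g + 3)
(4) = d^3 + 3*I*d^2 + d + 3*I
(5) = u^3 - 13*u^2 + 42*u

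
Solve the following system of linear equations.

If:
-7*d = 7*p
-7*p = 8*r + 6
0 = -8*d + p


Then:
d = 0
p = 0
r = -3/4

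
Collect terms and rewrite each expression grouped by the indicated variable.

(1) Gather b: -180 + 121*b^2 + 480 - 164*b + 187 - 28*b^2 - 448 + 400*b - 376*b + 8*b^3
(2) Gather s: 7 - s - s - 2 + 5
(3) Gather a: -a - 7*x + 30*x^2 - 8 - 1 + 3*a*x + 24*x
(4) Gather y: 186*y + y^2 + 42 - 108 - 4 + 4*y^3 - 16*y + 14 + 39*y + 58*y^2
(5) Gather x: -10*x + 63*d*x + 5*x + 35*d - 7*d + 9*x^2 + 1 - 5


(1) = 8*b^3 + 93*b^2 - 140*b + 39
(2) = 10 - 2*s
(3) = a*(3*x - 1) + 30*x^2 + 17*x - 9
(4) = 4*y^3 + 59*y^2 + 209*y - 56
(5) = 28*d + 9*x^2 + x*(63*d - 5) - 4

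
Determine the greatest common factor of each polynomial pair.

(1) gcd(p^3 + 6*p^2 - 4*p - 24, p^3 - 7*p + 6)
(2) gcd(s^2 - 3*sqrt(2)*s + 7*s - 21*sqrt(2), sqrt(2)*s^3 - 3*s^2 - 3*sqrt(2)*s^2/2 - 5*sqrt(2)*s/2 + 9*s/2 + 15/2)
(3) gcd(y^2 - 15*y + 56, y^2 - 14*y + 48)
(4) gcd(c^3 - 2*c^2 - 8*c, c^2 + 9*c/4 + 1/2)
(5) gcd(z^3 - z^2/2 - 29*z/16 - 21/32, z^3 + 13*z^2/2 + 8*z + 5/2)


(1) = gcd((p - 2)*(p + 2)*(p + 6), (p - 2)*(p - 1)*(p + 3)) = p - 2
(2) = 1
(3) = y - 8
(4) = gcd(c*(c - 4)*(c + 2), (c + 1/4)*(c + 2)) = c + 2
(5) = z + 1/2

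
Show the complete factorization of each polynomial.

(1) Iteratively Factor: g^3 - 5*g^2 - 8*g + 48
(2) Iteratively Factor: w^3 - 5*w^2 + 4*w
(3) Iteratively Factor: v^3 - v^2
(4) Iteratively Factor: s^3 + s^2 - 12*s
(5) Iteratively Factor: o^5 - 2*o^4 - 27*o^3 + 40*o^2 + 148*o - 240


(1) = (g + 3)*(g^2 - 8*g + 16) = (g - 4)*(g + 3)*(g - 4)
(2) = (w - 1)*(w^2 - 4*w) = (w - 4)*(w - 1)*(w)
(3) = (v)*(v^2 - v) = v^2*(v - 1)
(4) = (s)*(s^2 + s - 12) = s*(s + 4)*(s - 3)
(5) = (o + 3)*(o^4 - 5*o^3 - 12*o^2 + 76*o - 80) = (o - 5)*(o + 3)*(o^3 - 12*o + 16) = (o - 5)*(o - 2)*(o + 3)*(o^2 + 2*o - 8) = (o - 5)*(o - 2)*(o + 3)*(o + 4)*(o - 2)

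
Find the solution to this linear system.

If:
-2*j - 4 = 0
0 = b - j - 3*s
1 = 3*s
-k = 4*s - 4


Then:
b = -1
j = -2
k = 8/3
s = 1/3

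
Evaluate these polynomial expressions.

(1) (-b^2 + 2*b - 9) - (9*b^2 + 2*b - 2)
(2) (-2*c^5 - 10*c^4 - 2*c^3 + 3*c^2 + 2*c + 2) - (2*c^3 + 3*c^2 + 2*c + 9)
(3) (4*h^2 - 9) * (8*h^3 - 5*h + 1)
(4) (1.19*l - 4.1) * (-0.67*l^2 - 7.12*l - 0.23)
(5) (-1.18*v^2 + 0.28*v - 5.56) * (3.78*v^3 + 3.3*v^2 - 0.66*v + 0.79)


(1) = -10*b^2 - 7
(2) = -2*c^5 - 10*c^4 - 4*c^3 - 7
(3) = 32*h^5 - 92*h^3 + 4*h^2 + 45*h - 9
(4) = -0.7973*l^3 - 5.7258*l^2 + 28.9183*l + 0.943
(5) = -4.4604*v^5 - 2.8356*v^4 - 19.314*v^3 - 19.465*v^2 + 3.8908*v - 4.3924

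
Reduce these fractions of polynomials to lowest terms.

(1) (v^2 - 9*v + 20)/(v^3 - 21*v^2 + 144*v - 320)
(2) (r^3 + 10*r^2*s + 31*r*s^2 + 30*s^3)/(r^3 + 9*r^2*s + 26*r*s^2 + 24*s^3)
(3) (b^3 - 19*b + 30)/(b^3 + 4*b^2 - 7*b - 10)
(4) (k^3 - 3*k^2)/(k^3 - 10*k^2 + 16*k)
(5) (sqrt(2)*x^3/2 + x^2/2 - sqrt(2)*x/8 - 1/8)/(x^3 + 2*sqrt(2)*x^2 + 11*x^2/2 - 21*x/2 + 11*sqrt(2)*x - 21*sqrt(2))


(1) = (v - 4)/(v^2 - 16*v + 64)
(2) = (r + 5*s)/(r + 4*s)
(3) = (b - 3)/(b + 1)
(4) = (k^2 - 3*k)/(k^2 - 10*k + 16)
(5) = (8*sqrt(2)*x^3 + 8*x^2 - 2*sqrt(2)*x - 2)/(16*x^3 + x^2*(32*sqrt(2) + 88) + x*(-168 + 176*sqrt(2)) - 336*sqrt(2))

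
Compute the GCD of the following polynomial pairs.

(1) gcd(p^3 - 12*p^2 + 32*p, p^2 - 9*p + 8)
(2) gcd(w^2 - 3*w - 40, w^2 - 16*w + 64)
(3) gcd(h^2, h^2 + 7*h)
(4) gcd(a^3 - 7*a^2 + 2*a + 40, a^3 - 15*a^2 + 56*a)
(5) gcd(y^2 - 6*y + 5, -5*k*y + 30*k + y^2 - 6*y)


(1) = gcd(p*(p - 8)*(p - 4), (p - 8)*(p - 1)) = p - 8
(2) = gcd((w - 8)*(w + 5), (w - 8)^2) = w - 8
(3) = gcd(h^2, h*(h + 7)) = h
(4) = gcd((a - 5)*(a - 4)*(a + 2), a*(a - 8)*(a - 7)) = 1
(5) = 1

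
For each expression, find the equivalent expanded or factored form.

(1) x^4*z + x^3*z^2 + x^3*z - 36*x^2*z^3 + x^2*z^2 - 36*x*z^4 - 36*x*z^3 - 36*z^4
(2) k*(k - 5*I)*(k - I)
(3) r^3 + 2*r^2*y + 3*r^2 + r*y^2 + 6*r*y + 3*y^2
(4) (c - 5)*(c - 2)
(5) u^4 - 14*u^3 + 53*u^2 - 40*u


(1) = (x - 6*z)*(x + z)*(x + 6*z)*(x*z + z)
(2) = k^3 - 6*I*k^2 - 5*k
(3) = (r + 3)*(r + y)^2
(4) = c^2 - 7*c + 10
(5) = u*(u - 8)*(u - 5)*(u - 1)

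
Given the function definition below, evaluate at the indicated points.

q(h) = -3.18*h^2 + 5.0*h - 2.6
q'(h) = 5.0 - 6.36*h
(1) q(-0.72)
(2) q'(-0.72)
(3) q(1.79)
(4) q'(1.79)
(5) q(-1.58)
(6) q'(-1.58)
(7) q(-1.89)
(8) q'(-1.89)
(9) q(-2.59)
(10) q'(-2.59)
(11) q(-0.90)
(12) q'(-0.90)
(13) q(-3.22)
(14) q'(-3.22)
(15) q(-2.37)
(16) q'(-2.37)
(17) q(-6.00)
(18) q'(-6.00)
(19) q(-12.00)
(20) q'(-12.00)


(1) = -7.85
(2) = 9.58
(3) = -3.84
(4) = -6.38
(5) = -18.44
(6) = 15.05
(7) = -23.41
(8) = 17.02
(9) = -36.88
(10) = 21.47
(11) = -9.68
(12) = 10.72
(13) = -51.67
(14) = 25.48
(15) = -32.31
(16) = 20.07
(17) = -147.08
(18) = 43.16
(19) = -520.52
(20) = 81.32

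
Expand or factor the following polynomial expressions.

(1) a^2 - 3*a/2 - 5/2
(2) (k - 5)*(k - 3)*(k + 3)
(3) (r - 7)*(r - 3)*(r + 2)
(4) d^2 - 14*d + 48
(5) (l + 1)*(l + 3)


(1) = (a - 5/2)*(a + 1)
(2) = k^3 - 5*k^2 - 9*k + 45
(3) = r^3 - 8*r^2 + r + 42
(4) = (d - 8)*(d - 6)
(5) = l^2 + 4*l + 3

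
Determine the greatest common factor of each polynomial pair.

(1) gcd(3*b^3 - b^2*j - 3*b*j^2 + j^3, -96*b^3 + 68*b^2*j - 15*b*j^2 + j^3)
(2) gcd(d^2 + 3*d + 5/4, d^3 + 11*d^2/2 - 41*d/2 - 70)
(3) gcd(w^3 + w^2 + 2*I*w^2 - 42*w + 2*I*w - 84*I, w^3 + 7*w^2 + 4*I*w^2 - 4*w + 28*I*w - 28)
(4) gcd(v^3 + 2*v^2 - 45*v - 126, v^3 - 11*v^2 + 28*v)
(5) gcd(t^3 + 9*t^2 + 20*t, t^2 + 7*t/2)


(1) = gcd((-3*b + j)*(-b + j)*(b + j), (-8*b + j)*(-4*b + j)*(-3*b + j)) = 3*b - j
(2) = gcd((d + 1/2)*(d + 5/2), (d - 4)*(d + 5/2)*(d + 7)) = d + 5/2
(3) = w^2 + w*(7 + 2*I) + 14*I
(4) = gcd((v - 7)*(v + 3)*(v + 6), v*(v - 7)*(v - 4)) = v - 7
(5) = t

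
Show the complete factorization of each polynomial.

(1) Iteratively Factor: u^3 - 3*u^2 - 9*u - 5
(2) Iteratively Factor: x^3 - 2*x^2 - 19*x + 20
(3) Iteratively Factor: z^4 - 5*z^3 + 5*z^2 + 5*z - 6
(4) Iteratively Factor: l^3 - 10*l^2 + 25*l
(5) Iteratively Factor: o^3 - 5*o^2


(1) = (u - 5)*(u^2 + 2*u + 1) = (u - 5)*(u + 1)*(u + 1)
(2) = (x - 5)*(x^2 + 3*x - 4) = (x - 5)*(x + 4)*(x - 1)
(3) = (z - 2)*(z^3 - 3*z^2 - z + 3) = (z - 2)*(z + 1)*(z^2 - 4*z + 3) = (z - 2)*(z - 1)*(z + 1)*(z - 3)
(4) = (l - 5)*(l^2 - 5*l) = l*(l - 5)*(l - 5)
(5) = (o)*(o^2 - 5*o) = o*(o - 5)*(o)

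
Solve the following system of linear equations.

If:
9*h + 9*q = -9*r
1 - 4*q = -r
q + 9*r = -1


Then:
h = -3/37
q = 8/37
r = -5/37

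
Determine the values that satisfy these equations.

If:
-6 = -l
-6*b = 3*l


Then:
b = -3
l = 6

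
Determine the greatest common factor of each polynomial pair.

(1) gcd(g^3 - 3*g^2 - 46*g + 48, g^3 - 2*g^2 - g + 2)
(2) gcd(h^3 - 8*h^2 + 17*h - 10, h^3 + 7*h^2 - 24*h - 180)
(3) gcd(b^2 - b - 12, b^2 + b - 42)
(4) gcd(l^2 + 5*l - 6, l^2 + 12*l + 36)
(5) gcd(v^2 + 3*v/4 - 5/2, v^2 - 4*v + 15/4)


(1) = gcd((g - 8)*(g - 1)*(g + 6), (g - 2)*(g - 1)*(g + 1)) = g - 1
(2) = h - 5
(3) = 1
(4) = l + 6
(5) = 1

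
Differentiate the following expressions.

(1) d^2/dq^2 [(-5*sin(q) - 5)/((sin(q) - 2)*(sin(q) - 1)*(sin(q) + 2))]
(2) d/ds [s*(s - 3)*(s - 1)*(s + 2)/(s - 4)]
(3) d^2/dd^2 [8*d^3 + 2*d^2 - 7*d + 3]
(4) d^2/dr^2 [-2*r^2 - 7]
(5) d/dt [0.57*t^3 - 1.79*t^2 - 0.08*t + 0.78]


(1) = 10*(2*sin(q)^7 + 3*sin(q)^6 - 33*sin(q)^4 + 3*sin(q)^3 + 57*sin(q)^2 + 4*sin(q) - 36)/((sin(q) - 2)^3*(sin(q) - 1)^3*(sin(q) + 2)^3)
(2) = (3*s^4 - 20*s^3 + 19*s^2 + 40*s - 24)/(s^2 - 8*s + 16)
(3) = 48*d + 4
(4) = -4
(5) = 1.71*t^2 - 3.58*t - 0.08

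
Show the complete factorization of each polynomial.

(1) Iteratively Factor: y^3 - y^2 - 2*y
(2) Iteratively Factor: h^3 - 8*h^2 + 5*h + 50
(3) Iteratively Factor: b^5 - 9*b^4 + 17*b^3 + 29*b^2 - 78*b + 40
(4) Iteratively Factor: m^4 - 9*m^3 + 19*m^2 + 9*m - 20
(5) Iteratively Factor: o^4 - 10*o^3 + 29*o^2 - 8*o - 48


(1) = (y)*(y^2 - y - 2) = y*(y + 1)*(y - 2)
(2) = (h + 2)*(h^2 - 10*h + 25) = (h - 5)*(h + 2)*(h - 5)
(3) = (b - 1)*(b^4 - 8*b^3 + 9*b^2 + 38*b - 40) = (b - 1)*(b + 2)*(b^3 - 10*b^2 + 29*b - 20) = (b - 1)^2*(b + 2)*(b^2 - 9*b + 20) = (b - 5)*(b - 1)^2*(b + 2)*(b - 4)
(4) = (m - 1)*(m^3 - 8*m^2 + 11*m + 20) = (m - 1)*(m + 1)*(m^2 - 9*m + 20) = (m - 5)*(m - 1)*(m + 1)*(m - 4)
(5) = (o - 4)*(o^3 - 6*o^2 + 5*o + 12) = (o - 4)*(o - 3)*(o^2 - 3*o - 4) = (o - 4)^2*(o - 3)*(o + 1)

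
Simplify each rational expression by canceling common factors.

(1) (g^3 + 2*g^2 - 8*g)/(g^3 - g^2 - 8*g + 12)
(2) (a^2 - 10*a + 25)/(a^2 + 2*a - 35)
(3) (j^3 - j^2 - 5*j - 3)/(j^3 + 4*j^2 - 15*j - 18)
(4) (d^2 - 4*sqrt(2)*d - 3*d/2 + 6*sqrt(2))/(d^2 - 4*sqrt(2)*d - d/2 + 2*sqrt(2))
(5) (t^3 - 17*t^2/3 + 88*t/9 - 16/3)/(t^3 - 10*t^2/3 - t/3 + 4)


(1) = (g^2 + 4*g)/(g^2 + g - 6)
(2) = (a - 5)/(a + 7)
(3) = (j + 1)/(j + 6)
(4) = (4*d - 6)/(4*d - 2)
(5) = (3*t - 4)/(3*t + 3)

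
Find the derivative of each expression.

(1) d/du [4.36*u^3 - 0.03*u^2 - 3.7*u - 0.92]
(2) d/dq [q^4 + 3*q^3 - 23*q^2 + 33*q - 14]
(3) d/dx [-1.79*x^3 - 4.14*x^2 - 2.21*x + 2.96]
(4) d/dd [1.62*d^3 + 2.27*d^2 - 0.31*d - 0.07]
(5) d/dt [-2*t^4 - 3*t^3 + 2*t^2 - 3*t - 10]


(1) = 13.08*u^2 - 0.06*u - 3.7
(2) = 4*q^3 + 9*q^2 - 46*q + 33
(3) = -5.37*x^2 - 8.28*x - 2.21
(4) = 4.86*d^2 + 4.54*d - 0.31
(5) = -8*t^3 - 9*t^2 + 4*t - 3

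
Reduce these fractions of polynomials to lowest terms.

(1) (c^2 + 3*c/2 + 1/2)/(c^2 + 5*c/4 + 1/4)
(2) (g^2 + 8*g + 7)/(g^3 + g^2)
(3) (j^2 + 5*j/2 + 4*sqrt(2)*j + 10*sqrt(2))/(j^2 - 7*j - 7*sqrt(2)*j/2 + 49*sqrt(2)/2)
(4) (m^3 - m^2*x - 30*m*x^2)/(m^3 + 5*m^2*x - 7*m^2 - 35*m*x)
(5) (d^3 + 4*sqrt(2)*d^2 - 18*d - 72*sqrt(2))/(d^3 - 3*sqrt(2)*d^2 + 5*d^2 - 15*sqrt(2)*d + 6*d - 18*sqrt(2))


(1) = (4*c + 2)/(4*c + 1)
(2) = (g + 7)/g^2
(3) = (4*j^2 + j*(10 + 16*sqrt(2)) + 40*sqrt(2))/(4*j^2 + j*(-28 - 14*sqrt(2)) + 98*sqrt(2))
(4) = (m - 6*x)/(m - 7)
(5) = (d^2 + 7*sqrt(2)*d + 24)/(d^2 + 5*d + 6)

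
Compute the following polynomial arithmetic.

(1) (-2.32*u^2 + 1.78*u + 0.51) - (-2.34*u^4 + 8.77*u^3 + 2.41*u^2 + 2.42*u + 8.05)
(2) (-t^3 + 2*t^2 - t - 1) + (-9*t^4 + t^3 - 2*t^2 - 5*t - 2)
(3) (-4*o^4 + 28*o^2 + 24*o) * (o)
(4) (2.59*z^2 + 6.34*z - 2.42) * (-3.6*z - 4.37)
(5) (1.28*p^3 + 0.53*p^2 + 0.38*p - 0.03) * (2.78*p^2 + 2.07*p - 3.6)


(1) = 2.34*u^4 - 8.77*u^3 - 4.73*u^2 - 0.64*u - 7.54
(2) = -9*t^4 - 6*t - 3
(3) = -4*o^5 + 28*o^3 + 24*o^2
(4) = -9.324*z^3 - 34.1423*z^2 - 18.9938*z + 10.5754
(5) = 3.5584*p^5 + 4.123*p^4 - 2.4545*p^3 - 1.2048*p^2 - 1.4301*p + 0.108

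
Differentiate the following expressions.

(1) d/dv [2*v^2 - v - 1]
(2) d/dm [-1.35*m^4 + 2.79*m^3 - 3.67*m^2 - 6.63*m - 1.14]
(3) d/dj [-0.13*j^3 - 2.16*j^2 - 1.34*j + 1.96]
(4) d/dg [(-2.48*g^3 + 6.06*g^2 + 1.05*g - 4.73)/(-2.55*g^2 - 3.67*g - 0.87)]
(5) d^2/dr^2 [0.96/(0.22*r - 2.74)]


(1) = 4*v - 1
(2) = -5.4*m^3 + 8.37*m^2 - 7.34*m - 6.63
(3) = -0.39*j^2 - 4.32*j - 1.34
(4) = (6.324*g^4 + 18.2032*g^3 - 13.0899*g^2 - 34.6674*g - 18.2726)/(6.5025*g^4 + 18.717*g^3 + 17.9059*g^2 + 6.3858*g + 0.7569)
(5) = 0.092928/(0.22*r - 2.74)^3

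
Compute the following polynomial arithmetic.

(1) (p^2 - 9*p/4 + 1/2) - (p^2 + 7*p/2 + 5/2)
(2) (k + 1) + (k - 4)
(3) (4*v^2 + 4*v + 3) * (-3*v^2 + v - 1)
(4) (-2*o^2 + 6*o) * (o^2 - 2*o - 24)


(1) = -23*p/4 - 2
(2) = 2*k - 3
(3) = -12*v^4 - 8*v^3 - 9*v^2 - v - 3
(4) = -2*o^4 + 10*o^3 + 36*o^2 - 144*o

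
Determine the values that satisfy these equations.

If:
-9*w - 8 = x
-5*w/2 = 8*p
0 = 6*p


Then:
p = 0
w = 0
x = -8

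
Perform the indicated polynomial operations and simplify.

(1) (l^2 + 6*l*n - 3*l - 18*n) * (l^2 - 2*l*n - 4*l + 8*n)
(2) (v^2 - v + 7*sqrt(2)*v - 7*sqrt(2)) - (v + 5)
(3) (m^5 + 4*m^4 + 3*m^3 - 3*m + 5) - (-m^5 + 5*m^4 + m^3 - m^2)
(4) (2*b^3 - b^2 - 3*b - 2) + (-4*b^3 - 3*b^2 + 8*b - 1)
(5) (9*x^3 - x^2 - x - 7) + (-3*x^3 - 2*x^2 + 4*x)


(1) = l^4 + 4*l^3*n - 7*l^3 - 12*l^2*n^2 - 28*l^2*n + 12*l^2 + 84*l*n^2 + 48*l*n - 144*n^2
(2) = v^2 - 2*v + 7*sqrt(2)*v - 7*sqrt(2) - 5
(3) = 2*m^5 - m^4 + 2*m^3 + m^2 - 3*m + 5
(4) = -2*b^3 - 4*b^2 + 5*b - 3
(5) = 6*x^3 - 3*x^2 + 3*x - 7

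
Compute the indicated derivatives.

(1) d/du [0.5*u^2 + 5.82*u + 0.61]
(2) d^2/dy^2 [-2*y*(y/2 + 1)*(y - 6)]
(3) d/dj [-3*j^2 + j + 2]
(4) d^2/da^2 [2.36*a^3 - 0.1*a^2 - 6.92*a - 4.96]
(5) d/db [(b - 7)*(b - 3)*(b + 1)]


(1) = 1.0*u + 5.82
(2) = 8 - 6*y
(3) = 1 - 6*j
(4) = 14.16*a - 0.2
(5) = 3*b^2 - 18*b + 11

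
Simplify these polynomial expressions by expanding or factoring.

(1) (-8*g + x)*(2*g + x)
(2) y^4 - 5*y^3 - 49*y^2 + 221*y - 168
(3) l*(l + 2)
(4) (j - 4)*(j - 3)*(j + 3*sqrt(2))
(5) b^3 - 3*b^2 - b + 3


(1) = -16*g^2 - 6*g*x + x^2
(2) = (y - 8)*(y - 3)*(y - 1)*(y + 7)
(3) = l^2 + 2*l
(4) = j^3 - 7*j^2 + 3*sqrt(2)*j^2 - 21*sqrt(2)*j + 12*j + 36*sqrt(2)
(5) = (b - 3)*(b - 1)*(b + 1)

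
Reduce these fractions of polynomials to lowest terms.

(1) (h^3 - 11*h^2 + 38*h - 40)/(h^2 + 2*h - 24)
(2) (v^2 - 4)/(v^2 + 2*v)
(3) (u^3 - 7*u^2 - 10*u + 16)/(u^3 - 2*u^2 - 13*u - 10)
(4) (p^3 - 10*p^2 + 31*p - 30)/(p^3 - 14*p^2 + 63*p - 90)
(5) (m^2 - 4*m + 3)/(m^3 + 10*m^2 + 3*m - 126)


(1) = (h^2 - 7*h + 10)/(h + 6)
(2) = (v - 2)/v
(3) = (u^2 - 9*u + 8)/(u^2 - 4*u - 5)
(4) = (p - 2)/(p - 6)
(5) = (m - 1)/(m^2 + 13*m + 42)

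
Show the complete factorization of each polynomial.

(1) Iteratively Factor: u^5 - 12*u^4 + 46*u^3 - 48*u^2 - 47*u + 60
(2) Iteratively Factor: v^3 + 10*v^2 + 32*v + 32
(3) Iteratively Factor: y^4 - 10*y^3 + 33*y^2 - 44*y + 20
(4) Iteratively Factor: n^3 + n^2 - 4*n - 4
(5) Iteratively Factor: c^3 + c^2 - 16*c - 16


(1) = (u + 1)*(u^4 - 13*u^3 + 59*u^2 - 107*u + 60) = (u - 1)*(u + 1)*(u^3 - 12*u^2 + 47*u - 60) = (u - 3)*(u - 1)*(u + 1)*(u^2 - 9*u + 20) = (u - 4)*(u - 3)*(u - 1)*(u + 1)*(u - 5)
(2) = (v + 4)*(v^2 + 6*v + 8) = (v + 4)^2*(v + 2)
(3) = (y - 2)*(y^3 - 8*y^2 + 17*y - 10) = (y - 2)*(y - 1)*(y^2 - 7*y + 10) = (y - 5)*(y - 2)*(y - 1)*(y - 2)
(4) = (n - 2)*(n^2 + 3*n + 2) = (n - 2)*(n + 1)*(n + 2)
(5) = (c - 4)*(c^2 + 5*c + 4) = (c - 4)*(c + 1)*(c + 4)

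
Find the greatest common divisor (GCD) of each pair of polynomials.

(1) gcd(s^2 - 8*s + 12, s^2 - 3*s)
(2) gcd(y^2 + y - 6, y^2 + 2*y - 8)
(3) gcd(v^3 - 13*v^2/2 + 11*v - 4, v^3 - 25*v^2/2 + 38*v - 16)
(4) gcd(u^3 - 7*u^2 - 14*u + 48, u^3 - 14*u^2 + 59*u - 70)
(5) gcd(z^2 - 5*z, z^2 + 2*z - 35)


(1) = gcd((s - 6)*(s - 2), s*(s - 3)) = 1
(2) = y - 2
(3) = v^2 - 9*v/2 + 2
(4) = u - 2
(5) = gcd(z*(z - 5), (z - 5)*(z + 7)) = z - 5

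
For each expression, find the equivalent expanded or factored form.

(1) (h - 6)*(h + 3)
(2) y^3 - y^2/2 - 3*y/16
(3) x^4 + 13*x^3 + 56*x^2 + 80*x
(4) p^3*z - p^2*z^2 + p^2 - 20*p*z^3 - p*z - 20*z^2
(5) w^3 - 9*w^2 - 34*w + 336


(1) = h^2 - 3*h - 18
(2) = y*(y - 3/4)*(y + 1/4)
(3) = x*(x + 4)^2*(x + 5)
(4) = (p - 5*z)*(p + 4*z)*(p*z + 1)
(5) = (w - 8)*(w - 7)*(w + 6)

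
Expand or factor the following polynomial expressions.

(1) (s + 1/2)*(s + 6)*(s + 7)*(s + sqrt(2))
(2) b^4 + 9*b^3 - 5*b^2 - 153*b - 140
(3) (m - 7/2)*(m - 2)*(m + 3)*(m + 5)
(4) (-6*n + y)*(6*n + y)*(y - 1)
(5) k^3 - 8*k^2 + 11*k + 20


(1) = s^4 + sqrt(2)*s^3 + 27*s^3/2 + 27*sqrt(2)*s^2/2 + 97*s^2/2 + 21*s + 97*sqrt(2)*s/2 + 21*sqrt(2)
(2) = (b - 4)*(b + 1)*(b + 5)*(b + 7)
(3) = m^4 + 5*m^3/2 - 22*m^2 - 53*m/2 + 105
(4) = -36*n^2*y + 36*n^2 + y^3 - y^2
(5) = (k - 5)*(k - 4)*(k + 1)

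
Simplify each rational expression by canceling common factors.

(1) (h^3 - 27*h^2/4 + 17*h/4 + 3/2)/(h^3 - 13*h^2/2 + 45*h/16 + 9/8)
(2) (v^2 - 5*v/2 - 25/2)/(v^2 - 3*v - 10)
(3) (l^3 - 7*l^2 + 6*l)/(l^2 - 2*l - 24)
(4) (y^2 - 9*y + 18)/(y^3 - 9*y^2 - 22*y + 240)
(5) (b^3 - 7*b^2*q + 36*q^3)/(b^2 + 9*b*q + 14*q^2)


(1) = (4*h - 4)/(4*h - 3)
(2) = (2*v + 5)/(2*v + 4)
(3) = (l^2 - l)/(l + 4)
(4) = (y - 3)/(y^2 - 3*y - 40)
(5) = (b^2 - 9*b*q + 18*q^2)/(b + 7*q)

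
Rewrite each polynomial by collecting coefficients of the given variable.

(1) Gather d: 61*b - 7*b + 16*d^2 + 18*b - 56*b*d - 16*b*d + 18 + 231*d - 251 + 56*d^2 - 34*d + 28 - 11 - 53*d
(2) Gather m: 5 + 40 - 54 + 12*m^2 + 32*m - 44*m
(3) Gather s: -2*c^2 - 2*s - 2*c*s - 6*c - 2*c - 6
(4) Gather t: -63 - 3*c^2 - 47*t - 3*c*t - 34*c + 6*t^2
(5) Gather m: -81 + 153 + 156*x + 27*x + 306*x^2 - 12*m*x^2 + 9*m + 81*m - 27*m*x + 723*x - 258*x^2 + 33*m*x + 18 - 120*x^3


(1) = 72*b + 72*d^2 + d*(144 - 72*b) - 216
(2) = 12*m^2 - 12*m - 9
(3) = -2*c^2 - 8*c + s*(-2*c - 2) - 6
(4) = -3*c^2 - 34*c + 6*t^2 + t*(-3*c - 47) - 63
(5) = m*(-12*x^2 + 6*x + 90) - 120*x^3 + 48*x^2 + 906*x + 90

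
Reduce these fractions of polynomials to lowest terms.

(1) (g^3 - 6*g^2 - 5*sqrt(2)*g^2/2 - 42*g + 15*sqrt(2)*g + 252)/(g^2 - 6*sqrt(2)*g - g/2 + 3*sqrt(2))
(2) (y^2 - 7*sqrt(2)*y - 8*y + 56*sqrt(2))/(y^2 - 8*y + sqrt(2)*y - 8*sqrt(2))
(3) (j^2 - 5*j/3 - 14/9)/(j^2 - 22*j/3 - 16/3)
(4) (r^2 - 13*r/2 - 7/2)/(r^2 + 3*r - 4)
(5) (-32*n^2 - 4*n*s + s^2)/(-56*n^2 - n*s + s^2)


(1) = (4*g^2 + g*(-24 + 14*sqrt(2)) - 84*sqrt(2))/(4*g - 2)
(2) = (y - 7*sqrt(2))/(y + sqrt(2))
(3) = (3*j - 7)/(3*j - 24)
(4) = (2*r^2 - 13*r - 7)/(2*r^2 + 6*r - 8)
(5) = (4*n + s)/(7*n + s)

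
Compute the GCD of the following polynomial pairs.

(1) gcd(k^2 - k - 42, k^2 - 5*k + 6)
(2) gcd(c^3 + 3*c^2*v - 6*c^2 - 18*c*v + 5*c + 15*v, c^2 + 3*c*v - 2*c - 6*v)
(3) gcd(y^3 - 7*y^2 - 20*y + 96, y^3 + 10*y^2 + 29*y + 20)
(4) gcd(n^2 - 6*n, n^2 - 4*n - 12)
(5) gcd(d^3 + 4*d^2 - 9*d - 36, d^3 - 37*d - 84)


(1) = gcd((k - 7)*(k + 6), (k - 3)*(k - 2)) = 1
(2) = gcd((c - 5)*(c - 1)*(c + 3*v), (c - 2)*(c + 3*v)) = c + 3*v
(3) = y + 4
(4) = gcd(n*(n - 6), (n - 6)*(n + 2)) = n - 6
(5) = d^2 + 7*d + 12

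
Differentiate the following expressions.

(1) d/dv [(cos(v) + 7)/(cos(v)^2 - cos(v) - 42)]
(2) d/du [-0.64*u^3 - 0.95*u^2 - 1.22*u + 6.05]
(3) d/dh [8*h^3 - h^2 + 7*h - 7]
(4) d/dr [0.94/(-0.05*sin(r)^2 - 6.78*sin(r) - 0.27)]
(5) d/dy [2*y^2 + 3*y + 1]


(1) = (cos(v)^2 + 14*cos(v) + 35)*sin(v)/(sin(v)^2 + cos(v) + 41)^2
(2) = -1.92*u^2 - 1.9*u - 1.22
(3) = 24*h^2 - 2*h + 7
(4) = (0.094*sin(r) + 6.3732)*cos(r)/(0.05*sin(r)^2 + 6.78*sin(r) + 0.27)^2
(5) = 4*y + 3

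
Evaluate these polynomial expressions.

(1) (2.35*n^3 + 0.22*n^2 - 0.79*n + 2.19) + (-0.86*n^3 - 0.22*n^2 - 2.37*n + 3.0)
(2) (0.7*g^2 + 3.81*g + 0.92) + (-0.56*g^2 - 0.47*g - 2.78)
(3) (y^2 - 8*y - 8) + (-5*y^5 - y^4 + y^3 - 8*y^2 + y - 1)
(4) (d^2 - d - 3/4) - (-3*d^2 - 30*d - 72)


(1) = 1.49*n^3 - 3.16*n + 5.19
(2) = 0.14*g^2 + 3.34*g - 1.86
(3) = -5*y^5 - y^4 + y^3 - 7*y^2 - 7*y - 9
(4) = 4*d^2 + 29*d + 285/4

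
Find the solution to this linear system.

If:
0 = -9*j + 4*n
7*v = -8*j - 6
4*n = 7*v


Then:
j = -6/17
n = -27/34
v = -54/119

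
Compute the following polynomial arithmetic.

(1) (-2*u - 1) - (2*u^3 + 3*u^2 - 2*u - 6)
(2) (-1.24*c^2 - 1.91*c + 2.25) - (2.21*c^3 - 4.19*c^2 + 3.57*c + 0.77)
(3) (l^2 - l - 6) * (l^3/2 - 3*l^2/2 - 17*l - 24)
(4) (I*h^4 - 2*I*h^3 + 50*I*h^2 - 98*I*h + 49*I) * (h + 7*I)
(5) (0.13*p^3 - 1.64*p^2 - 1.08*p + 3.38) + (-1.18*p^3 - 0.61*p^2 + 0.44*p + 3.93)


(1) = -2*u^3 - 3*u^2 + 5
(2) = -2.21*c^3 + 2.95*c^2 - 5.48*c + 1.48
(3) = l^5/2 - 2*l^4 - 37*l^3/2 + 2*l^2 + 126*l + 144
(4) = I*h^5 - 7*h^4 - 2*I*h^4 + 14*h^3 + 50*I*h^3 - 350*h^2 - 98*I*h^2 + 686*h + 49*I*h - 343
(5) = -1.05*p^3 - 2.25*p^2 - 0.64*p + 7.31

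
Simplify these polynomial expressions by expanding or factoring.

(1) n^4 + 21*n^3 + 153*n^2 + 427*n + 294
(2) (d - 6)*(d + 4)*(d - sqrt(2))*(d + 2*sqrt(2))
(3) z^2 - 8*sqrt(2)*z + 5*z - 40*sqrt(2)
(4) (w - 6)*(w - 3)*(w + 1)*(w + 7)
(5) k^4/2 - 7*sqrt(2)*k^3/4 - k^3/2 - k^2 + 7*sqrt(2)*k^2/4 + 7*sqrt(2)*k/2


(1) = (n + 1)*(n + 6)*(n + 7)^2
(2) = d^4 - 2*d^3 + sqrt(2)*d^3 - 28*d^2 - 2*sqrt(2)*d^2 - 24*sqrt(2)*d + 8*d + 96
(3) = (z + 5)*(z - 8*sqrt(2))
(4) = w^4 - w^3 - 47*w^2 + 81*w + 126
(5) = k*(k/2 + 1/2)*(k - 2)*(k - 7*sqrt(2)/2)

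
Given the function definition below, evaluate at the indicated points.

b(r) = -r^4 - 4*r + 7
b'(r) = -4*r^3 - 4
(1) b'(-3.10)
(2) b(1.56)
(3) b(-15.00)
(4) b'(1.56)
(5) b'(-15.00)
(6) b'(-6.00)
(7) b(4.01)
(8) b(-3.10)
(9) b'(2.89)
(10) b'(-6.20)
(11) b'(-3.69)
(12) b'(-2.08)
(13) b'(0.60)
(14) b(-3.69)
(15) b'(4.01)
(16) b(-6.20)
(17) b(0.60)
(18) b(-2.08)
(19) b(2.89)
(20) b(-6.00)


(1) = 115.16
(2) = -5.16
(3) = -50558.00
(4) = -19.19
(5) = 13496.00
(6) = 860.00
(7) = -267.61
(8) = -72.95
(9) = -100.55
(10) = 949.31
(11) = 196.97
(12) = 32.00
(13) = -4.86
(14) = -163.64
(15) = -261.92
(16) = -1445.83
(17) = 4.47
(18) = -3.40
(19) = -74.32
(20) = -1265.00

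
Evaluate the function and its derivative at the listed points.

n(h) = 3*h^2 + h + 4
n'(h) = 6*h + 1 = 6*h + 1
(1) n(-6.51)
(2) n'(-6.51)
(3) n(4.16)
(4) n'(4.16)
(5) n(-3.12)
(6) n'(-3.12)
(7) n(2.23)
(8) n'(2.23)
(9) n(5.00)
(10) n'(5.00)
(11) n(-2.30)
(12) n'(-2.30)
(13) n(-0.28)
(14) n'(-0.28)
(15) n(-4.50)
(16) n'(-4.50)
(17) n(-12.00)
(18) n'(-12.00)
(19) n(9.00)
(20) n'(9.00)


(1) = 124.63
(2) = -38.06
(3) = 60.08
(4) = 25.96
(5) = 30.08
(6) = -17.72
(7) = 21.15
(8) = 14.38
(9) = 84.00
(10) = 31.00
(11) = 17.57
(12) = -12.80
(13) = 3.96
(14) = -0.68
(15) = 60.25
(16) = -26.00
(17) = 424.00
(18) = -71.00
(19) = 256.00
(20) = 55.00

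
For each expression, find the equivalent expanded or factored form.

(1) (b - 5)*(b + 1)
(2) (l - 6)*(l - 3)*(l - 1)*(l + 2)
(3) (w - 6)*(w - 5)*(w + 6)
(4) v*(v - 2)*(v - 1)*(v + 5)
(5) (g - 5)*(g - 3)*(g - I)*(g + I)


(1) = b^2 - 4*b - 5
(2) = l^4 - 8*l^3 + 7*l^2 + 36*l - 36
(3) = w^3 - 5*w^2 - 36*w + 180
(4) = v^4 + 2*v^3 - 13*v^2 + 10*v
(5) = g^4 - 8*g^3 + 16*g^2 - 8*g + 15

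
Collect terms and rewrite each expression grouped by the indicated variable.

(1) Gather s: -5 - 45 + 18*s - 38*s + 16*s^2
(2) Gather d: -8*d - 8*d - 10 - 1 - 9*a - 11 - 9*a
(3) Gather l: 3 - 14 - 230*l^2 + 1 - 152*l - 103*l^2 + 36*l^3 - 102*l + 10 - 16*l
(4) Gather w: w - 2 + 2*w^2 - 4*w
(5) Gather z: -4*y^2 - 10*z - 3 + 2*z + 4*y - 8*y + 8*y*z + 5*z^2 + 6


(1) = 16*s^2 - 20*s - 50
(2) = -18*a - 16*d - 22
(3) = 36*l^3 - 333*l^2 - 270*l
(4) = 2*w^2 - 3*w - 2
(5) = -4*y^2 - 4*y + 5*z^2 + z*(8*y - 8) + 3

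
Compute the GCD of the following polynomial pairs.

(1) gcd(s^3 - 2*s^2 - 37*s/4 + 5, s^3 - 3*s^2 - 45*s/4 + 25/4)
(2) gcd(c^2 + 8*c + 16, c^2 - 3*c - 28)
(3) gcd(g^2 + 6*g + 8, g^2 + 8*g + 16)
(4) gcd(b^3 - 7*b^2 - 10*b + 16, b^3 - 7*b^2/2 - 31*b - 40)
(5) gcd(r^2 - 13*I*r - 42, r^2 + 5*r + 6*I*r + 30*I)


(1) = gcd((s - 4)*(s - 1/2)*(s + 5/2), (s - 5)*(s - 1/2)*(s + 5/2)) = s^2 + 2*s - 5/4
(2) = c + 4
(3) = g + 4
(4) = b^2 - 6*b - 16
(5) = gcd((r - 7*I)*(r - 6*I), (r + 5)*(r + 6*I)) = 1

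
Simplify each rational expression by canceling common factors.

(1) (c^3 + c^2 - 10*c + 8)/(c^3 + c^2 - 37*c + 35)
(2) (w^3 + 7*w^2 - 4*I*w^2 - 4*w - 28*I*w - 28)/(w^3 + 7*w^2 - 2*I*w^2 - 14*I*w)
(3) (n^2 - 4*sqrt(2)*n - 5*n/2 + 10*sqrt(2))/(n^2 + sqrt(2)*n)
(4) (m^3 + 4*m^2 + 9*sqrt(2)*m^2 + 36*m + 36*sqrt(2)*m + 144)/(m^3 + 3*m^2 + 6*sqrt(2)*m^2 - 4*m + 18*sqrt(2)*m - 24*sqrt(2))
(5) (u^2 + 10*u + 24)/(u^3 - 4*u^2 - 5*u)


(1) = (c^2 + 2*c - 8)/(c^2 + 2*c - 35)
(2) = (w - 2*I)/w
(3) = (2*n^2 + n*(-8*sqrt(2) - 5) + 20*sqrt(2))/(2*n^2 + 2*sqrt(2)*n)
(4) = (m + 3*sqrt(2))/(m - 1)
(5) = (u^2 + 10*u + 24)/(u^3 - 4*u^2 - 5*u)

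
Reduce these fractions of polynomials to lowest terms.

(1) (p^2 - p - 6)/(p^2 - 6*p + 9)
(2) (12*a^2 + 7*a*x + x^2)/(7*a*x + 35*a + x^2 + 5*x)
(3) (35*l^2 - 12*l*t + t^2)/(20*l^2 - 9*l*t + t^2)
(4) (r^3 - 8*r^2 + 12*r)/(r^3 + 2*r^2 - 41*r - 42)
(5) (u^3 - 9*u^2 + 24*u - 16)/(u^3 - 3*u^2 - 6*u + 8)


(1) = (p + 2)/(p - 3)
(2) = (12*a^2 + 7*a*x + x^2)/(7*a*x + 35*a + x^2 + 5*x)
(3) = (-7*l + t)/(-4*l + t)
(4) = (r^2 - 2*r)/(r^2 + 8*r + 7)
(5) = (u - 4)/(u + 2)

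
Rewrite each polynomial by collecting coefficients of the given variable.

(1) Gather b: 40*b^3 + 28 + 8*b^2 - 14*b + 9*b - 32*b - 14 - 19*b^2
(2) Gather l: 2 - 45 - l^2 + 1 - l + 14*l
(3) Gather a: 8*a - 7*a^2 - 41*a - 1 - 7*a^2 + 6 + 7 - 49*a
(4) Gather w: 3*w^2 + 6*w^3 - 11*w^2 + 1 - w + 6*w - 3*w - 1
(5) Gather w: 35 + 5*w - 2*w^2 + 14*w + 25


(1) = 40*b^3 - 11*b^2 - 37*b + 14
(2) = -l^2 + 13*l - 42
(3) = -14*a^2 - 82*a + 12
(4) = 6*w^3 - 8*w^2 + 2*w
(5) = -2*w^2 + 19*w + 60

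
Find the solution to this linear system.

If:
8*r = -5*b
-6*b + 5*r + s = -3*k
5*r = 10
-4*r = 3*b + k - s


Then:
b = -16/5
k = -69/10
r = 2
s = -17/2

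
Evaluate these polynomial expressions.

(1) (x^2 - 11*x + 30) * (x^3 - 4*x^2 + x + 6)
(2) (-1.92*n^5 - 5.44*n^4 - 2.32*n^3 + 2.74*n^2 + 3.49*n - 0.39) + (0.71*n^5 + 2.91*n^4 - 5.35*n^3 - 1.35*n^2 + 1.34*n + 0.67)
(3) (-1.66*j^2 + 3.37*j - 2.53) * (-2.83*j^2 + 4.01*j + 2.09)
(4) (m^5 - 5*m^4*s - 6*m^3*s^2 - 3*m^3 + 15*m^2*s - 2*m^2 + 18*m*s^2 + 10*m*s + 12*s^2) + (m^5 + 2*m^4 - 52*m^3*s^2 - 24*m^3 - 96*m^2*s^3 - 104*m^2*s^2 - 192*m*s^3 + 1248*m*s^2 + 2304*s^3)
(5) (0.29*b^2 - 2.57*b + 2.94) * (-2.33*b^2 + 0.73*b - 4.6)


(1) = x^5 - 15*x^4 + 75*x^3 - 125*x^2 - 36*x + 180
(2) = -1.21*n^5 - 2.53*n^4 - 7.67*n^3 + 1.39*n^2 + 4.83*n + 0.28
(3) = 4.6978*j^4 - 16.1937*j^3 + 17.2042*j^2 - 3.102*j - 5.2877
(4) = 2*m^5 - 5*m^4*s + 2*m^4 - 58*m^3*s^2 - 27*m^3 - 96*m^2*s^3 - 104*m^2*s^2 + 15*m^2*s - 2*m^2 - 192*m*s^3 + 1266*m*s^2 + 10*m*s + 2304*s^3 + 12*s^2
(5) = -0.6757*b^4 + 6.1998*b^3 - 10.0603*b^2 + 13.9682*b - 13.524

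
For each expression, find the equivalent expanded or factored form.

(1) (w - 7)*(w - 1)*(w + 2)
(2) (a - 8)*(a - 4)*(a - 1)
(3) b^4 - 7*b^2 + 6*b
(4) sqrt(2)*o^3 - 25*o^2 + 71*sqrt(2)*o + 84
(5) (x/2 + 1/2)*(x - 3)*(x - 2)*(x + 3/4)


(1) = w^3 - 6*w^2 - 9*w + 14
(2) = a^3 - 13*a^2 + 44*a - 32
(3) = b*(b - 2)*(b - 1)*(b + 3)
(4) = (o - 7*sqrt(2))*(o - 6*sqrt(2))*(sqrt(2)*o + 1)
(5) = x^4/2 - 13*x^3/8 - x^2 + 27*x/8 + 9/4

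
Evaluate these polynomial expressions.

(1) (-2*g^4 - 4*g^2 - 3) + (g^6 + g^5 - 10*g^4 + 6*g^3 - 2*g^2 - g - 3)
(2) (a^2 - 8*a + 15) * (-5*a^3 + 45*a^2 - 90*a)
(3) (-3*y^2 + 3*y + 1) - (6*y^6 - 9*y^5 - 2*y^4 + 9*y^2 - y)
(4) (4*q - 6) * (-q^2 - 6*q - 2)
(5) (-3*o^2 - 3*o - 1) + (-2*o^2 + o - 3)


(1) = g^6 + g^5 - 12*g^4 + 6*g^3 - 6*g^2 - g - 6
(2) = -5*a^5 + 85*a^4 - 525*a^3 + 1395*a^2 - 1350*a
(3) = -6*y^6 + 9*y^5 + 2*y^4 - 12*y^2 + 4*y + 1
(4) = -4*q^3 - 18*q^2 + 28*q + 12
(5) = -5*o^2 - 2*o - 4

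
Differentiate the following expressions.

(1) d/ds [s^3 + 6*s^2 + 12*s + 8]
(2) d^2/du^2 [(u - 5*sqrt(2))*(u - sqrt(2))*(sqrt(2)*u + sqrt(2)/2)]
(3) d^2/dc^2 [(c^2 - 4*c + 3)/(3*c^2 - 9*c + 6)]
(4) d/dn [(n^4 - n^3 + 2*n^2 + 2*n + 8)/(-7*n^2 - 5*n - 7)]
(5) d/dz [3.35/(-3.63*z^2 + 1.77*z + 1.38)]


(1) = 3*s^2 + 12*s + 12
(2) = 6*sqrt(2)*u - 24 + sqrt(2)
(3) = -2/(3*c^3 - 18*c^2 + 36*c - 24)
(4) = (-14*n^5 - 8*n^4 - 18*n^3 + 25*n^2 + 84*n + 26)/(49*n^4 + 70*n^3 + 123*n^2 + 70*n + 49)
(5) = (24.321*z - 5.9295)/(-3.63*z^2 + 1.77*z + 1.38)^2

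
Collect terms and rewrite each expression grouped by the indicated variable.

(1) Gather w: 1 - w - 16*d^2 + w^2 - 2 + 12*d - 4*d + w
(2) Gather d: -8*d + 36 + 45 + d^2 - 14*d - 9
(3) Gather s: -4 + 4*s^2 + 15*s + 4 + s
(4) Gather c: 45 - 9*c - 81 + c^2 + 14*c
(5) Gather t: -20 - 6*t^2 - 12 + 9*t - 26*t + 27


(1) = -16*d^2 + 8*d + w^2 - 1
(2) = d^2 - 22*d + 72
(3) = 4*s^2 + 16*s
(4) = c^2 + 5*c - 36
(5) = -6*t^2 - 17*t - 5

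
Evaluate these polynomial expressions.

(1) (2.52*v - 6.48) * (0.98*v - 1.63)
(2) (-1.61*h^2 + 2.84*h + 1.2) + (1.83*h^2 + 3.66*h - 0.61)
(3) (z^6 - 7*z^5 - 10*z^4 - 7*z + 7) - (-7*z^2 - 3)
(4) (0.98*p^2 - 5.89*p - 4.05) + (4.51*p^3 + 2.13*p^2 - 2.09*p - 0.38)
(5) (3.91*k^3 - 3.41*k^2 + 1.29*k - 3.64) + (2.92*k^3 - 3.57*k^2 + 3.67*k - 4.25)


(1) = 2.4696*v^2 - 10.458*v + 10.5624
(2) = 0.22*h^2 + 6.5*h + 0.59
(3) = z^6 - 7*z^5 - 10*z^4 + 7*z^2 - 7*z + 10
(4) = 4.51*p^3 + 3.11*p^2 - 7.98*p - 4.43
(5) = 6.83*k^3 - 6.98*k^2 + 4.96*k - 7.89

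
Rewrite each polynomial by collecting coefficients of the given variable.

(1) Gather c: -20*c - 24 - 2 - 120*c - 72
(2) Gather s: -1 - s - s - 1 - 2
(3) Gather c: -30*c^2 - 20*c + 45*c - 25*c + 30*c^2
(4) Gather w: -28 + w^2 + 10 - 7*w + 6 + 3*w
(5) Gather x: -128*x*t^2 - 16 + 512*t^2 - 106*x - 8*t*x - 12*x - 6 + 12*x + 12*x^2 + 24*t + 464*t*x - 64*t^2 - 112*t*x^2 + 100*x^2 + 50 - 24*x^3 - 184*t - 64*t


(1) = -140*c - 98
(2) = -2*s - 4
(3) = 0
(4) = w^2 - 4*w - 12
(5) = 448*t^2 - 224*t - 24*x^3 + x^2*(112 - 112*t) + x*(-128*t^2 + 456*t - 106) + 28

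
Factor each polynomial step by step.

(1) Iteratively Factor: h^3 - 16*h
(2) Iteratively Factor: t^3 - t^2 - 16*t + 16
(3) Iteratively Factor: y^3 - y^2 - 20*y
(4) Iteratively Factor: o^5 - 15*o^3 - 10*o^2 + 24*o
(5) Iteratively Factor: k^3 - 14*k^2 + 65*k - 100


(1) = (h + 4)*(h^2 - 4*h) = h*(h + 4)*(h - 4)
(2) = (t - 4)*(t^2 + 3*t - 4) = (t - 4)*(t + 4)*(t - 1)
(3) = (y + 4)*(y^2 - 5*y) = (y - 5)*(y + 4)*(y)
(4) = (o - 1)*(o^4 + o^3 - 14*o^2 - 24*o) = o*(o - 1)*(o^3 + o^2 - 14*o - 24) = o*(o - 1)*(o + 3)*(o^2 - 2*o - 8) = o*(o - 4)*(o - 1)*(o + 3)*(o + 2)
(5) = (k - 5)*(k^2 - 9*k + 20) = (k - 5)*(k - 4)*(k - 5)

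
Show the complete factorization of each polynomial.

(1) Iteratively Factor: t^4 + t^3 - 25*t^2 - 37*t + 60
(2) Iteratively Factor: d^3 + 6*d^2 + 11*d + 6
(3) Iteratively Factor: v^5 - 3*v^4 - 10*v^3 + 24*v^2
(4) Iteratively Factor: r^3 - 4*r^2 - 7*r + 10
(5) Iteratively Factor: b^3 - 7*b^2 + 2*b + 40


(1) = (t - 5)*(t^3 + 6*t^2 + 5*t - 12) = (t - 5)*(t + 3)*(t^2 + 3*t - 4) = (t - 5)*(t - 1)*(t + 3)*(t + 4)
(2) = (d + 2)*(d^2 + 4*d + 3) = (d + 2)*(d + 3)*(d + 1)
(3) = (v - 4)*(v^4 + v^3 - 6*v^2) = (v - 4)*(v + 3)*(v^3 - 2*v^2) = v*(v - 4)*(v + 3)*(v^2 - 2*v) = v*(v - 4)*(v - 2)*(v + 3)*(v)
(4) = (r - 1)*(r^2 - 3*r - 10) = (r - 5)*(r - 1)*(r + 2)
(5) = (b - 5)*(b^2 - 2*b - 8) = (b - 5)*(b - 4)*(b + 2)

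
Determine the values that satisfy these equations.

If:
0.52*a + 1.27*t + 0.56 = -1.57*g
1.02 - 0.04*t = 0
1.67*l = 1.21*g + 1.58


Then:
a = -4.1670375079466*l - 59.4133026064844
g = 1.3801652892562*l - 1.30578512396694
t = 25.50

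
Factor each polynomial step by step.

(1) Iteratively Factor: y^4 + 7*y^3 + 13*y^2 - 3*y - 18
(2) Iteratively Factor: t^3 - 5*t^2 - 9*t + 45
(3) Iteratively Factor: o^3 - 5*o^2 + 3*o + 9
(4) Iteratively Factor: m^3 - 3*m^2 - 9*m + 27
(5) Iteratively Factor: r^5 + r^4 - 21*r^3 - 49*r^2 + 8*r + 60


(1) = (y + 2)*(y^3 + 5*y^2 + 3*y - 9) = (y + 2)*(y + 3)*(y^2 + 2*y - 3) = (y - 1)*(y + 2)*(y + 3)*(y + 3)
(2) = (t - 3)*(t^2 - 2*t - 15) = (t - 5)*(t - 3)*(t + 3)
(3) = (o + 1)*(o^2 - 6*o + 9) = (o - 3)*(o + 1)*(o - 3)
(4) = (m + 3)*(m^2 - 6*m + 9) = (m - 3)*(m + 3)*(m - 3)
(5) = (r - 1)*(r^4 + 2*r^3 - 19*r^2 - 68*r - 60) = (r - 1)*(r + 2)*(r^3 - 19*r - 30) = (r - 5)*(r - 1)*(r + 2)*(r^2 + 5*r + 6) = (r - 5)*(r - 1)*(r + 2)^2*(r + 3)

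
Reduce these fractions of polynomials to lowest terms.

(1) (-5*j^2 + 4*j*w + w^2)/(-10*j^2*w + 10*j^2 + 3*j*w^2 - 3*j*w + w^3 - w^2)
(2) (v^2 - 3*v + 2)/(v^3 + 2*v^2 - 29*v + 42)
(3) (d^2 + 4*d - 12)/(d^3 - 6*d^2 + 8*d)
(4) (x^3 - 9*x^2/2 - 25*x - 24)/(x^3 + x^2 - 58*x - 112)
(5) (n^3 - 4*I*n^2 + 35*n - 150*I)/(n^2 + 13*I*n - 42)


(1) = (-j + w)/(-2*j*w + 2*j + w^2 - w)
(2) = (v - 1)/(v^2 + 4*v - 21)
(3) = (d + 6)/(d^2 - 4*d)
(4) = (2*x + 3)/(2*x + 14)
(5) = (n^2 - 10*I*n - 25)/(n + 7*I)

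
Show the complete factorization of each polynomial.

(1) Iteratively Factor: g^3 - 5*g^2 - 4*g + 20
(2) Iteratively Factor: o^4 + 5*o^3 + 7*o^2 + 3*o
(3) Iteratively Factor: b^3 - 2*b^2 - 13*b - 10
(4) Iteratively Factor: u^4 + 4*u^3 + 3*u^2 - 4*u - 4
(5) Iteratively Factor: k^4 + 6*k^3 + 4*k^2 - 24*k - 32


(1) = (g - 5)*(g^2 - 4) = (g - 5)*(g + 2)*(g - 2)
(2) = (o)*(o^3 + 5*o^2 + 7*o + 3) = o*(o + 1)*(o^2 + 4*o + 3) = o*(o + 1)*(o + 3)*(o + 1)
(3) = (b + 1)*(b^2 - 3*b - 10) = (b - 5)*(b + 1)*(b + 2)
(4) = (u + 2)*(u^3 + 2*u^2 - u - 2) = (u + 2)^2*(u^2 - 1) = (u - 1)*(u + 2)^2*(u + 1)
(5) = (k - 2)*(k^3 + 8*k^2 + 20*k + 16) = (k - 2)*(k + 2)*(k^2 + 6*k + 8) = (k - 2)*(k + 2)*(k + 4)*(k + 2)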